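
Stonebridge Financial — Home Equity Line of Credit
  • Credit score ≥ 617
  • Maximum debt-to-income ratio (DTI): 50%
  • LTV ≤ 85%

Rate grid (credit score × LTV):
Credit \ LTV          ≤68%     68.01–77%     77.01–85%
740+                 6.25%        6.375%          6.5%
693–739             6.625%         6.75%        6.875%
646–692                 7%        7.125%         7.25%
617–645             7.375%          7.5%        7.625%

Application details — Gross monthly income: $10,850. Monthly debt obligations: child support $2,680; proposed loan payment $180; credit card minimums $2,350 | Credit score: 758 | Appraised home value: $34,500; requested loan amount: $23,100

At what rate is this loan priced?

6.25%

Credit score 758 ≥ 617; Total monthly debts = (2,680 + 180 + 2,350) = 5,210. DTI = 5,210/10,850 = 48% ≤ 50%
Loan-to-value = 23,100/34,500 = 67% — pass (85% max)
Credit 758 → row 740+; LTV 67% → column ≤68%. Grid cell → 6.25%.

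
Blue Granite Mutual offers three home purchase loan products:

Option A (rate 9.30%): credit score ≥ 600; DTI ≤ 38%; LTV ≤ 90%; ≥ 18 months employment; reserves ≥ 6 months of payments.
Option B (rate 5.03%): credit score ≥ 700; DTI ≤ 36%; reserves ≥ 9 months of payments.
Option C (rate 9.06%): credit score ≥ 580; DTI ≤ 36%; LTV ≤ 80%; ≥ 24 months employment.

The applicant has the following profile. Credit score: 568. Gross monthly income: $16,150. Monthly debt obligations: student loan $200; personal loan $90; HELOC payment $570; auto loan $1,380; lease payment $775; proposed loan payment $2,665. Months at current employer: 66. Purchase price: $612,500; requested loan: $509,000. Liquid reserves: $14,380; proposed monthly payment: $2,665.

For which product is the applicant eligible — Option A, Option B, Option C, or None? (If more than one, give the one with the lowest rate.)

Total debts = (200 + 90 + 570 + 1,380 + 775 + 2,665) = 5,680; DTI = 5,680/16,150 = 35.2%.
LTV = 509,000/612,500 = 83.1%.
Reserves = 14,380/2,665 = 5.4 months.
Option A: score 568 < 600; DTI 35.2% ≤ 38%; LTV 83.1% ≤ 90%; employment 66 ≥ 18 mo; reserves 5.4 < 6 mo → does not qualify.
Option B: score 568 < 700; DTI 35.2% ≤ 36%; reserves 5.4 < 9 mo → does not qualify.
Option C: score 568 < 580; DTI 35.2% ≤ 36%; LTV 83.1% > 80%; employment 66 ≥ 24 mo → does not qualify.

None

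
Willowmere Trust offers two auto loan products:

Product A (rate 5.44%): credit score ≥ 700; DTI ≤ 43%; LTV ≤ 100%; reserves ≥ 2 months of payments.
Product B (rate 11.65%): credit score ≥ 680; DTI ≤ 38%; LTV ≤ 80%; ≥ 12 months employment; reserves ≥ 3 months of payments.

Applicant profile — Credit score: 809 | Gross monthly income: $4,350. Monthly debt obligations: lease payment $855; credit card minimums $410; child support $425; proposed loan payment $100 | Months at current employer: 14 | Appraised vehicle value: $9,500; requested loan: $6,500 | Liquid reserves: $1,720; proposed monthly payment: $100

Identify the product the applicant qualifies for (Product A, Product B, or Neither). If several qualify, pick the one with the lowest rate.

Total debts = (855 + 410 + 425 + 100) = 1,790; DTI = 1,790/4,350 = 41.1%.
LTV = 6,500/9,500 = 68.4%.
Reserves = 1,720/100 = 17.2 months.
Product A: score 809 ≥ 700; DTI 41.1% ≤ 43%; LTV 68.4% ≤ 100%; reserves 17.2 ≥ 2 mo → qualifies.
Product B: score 809 ≥ 680; DTI 41.1% > 38%; LTV 68.4% ≤ 80%; employment 14 ≥ 12 mo; reserves 17.2 ≥ 3 mo → does not qualify.

Product A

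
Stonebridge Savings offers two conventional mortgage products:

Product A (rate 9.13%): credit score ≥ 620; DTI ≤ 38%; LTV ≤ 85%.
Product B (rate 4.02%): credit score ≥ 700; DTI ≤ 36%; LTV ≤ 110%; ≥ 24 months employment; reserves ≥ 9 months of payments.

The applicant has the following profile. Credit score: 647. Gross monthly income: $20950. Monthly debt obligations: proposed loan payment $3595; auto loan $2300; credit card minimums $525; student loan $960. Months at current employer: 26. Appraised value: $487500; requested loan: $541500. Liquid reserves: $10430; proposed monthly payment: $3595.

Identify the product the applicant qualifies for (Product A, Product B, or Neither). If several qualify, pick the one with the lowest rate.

Total debts = (3,595 + 2,300 + 525 + 960) = 7,380; DTI = 7,380/20,950 = 35.2%.
LTV = 541,500/487,500 = 111.1%.
Reserves = 10,430/3,595 = 2.9 months.
Product A: score 647 ≥ 620; DTI 35.2% ≤ 38%; LTV 111.1% > 85% → does not qualify.
Product B: score 647 < 700; DTI 35.2% ≤ 36%; LTV 111.1% > 110%; employment 26 ≥ 24 mo; reserves 2.9 < 9 mo → does not qualify.

Neither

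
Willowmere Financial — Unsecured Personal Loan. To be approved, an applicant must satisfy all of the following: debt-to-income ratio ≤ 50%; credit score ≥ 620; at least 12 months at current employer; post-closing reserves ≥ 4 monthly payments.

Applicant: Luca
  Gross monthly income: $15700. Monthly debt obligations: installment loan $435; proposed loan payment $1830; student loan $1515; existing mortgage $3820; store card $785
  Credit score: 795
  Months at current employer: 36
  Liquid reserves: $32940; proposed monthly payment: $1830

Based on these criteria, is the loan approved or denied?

Denied

Total monthly debts = (435 + 1,830 + 1,515 + 3,820 + 785) = 8,385. DTI = 8,385/15,700 = 53.4% > 50%
Credit score 795 ≥ 620 (meets)
Employment 36 ≥ 12 months
Liquid reserves cover 32,940/1,830 = 18.0 months — ≥ 4 required
Fails on DTI.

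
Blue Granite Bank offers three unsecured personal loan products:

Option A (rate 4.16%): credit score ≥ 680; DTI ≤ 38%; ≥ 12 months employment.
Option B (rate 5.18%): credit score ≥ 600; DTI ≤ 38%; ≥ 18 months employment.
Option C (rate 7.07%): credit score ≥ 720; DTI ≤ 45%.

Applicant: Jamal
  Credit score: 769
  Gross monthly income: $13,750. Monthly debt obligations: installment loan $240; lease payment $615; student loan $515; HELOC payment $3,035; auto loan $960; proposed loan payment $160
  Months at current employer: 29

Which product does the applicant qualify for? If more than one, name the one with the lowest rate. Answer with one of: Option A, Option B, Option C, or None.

Option C

Total debts = (240 + 615 + 515 + 3,035 + 960 + 160) = 5,525; DTI = 5,525/13,750 = 40.2%.
Option A: score 769 ≥ 680; DTI 40.2% > 38%; employment 29 ≥ 12 mo → does not qualify.
Option B: score 769 ≥ 600; DTI 40.2% > 38%; employment 29 ≥ 18 mo → does not qualify.
Option C: score 769 ≥ 720; DTI 40.2% ≤ 45% → qualifies.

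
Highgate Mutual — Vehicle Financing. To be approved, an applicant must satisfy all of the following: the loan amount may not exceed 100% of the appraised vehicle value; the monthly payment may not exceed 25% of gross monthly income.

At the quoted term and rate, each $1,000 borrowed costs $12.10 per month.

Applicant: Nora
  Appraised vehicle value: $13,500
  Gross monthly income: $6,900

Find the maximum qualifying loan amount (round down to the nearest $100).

Payment cap: 25% × $6,900 = $1,725/month.
At $12.10 per $1,000, that supports 1,725/12.10 × 1,000 ≈ $142,561 → $142,500.
LTV cap: 100% × $13,500 = $13,500 → $13,500.
Binding constraint: loan-to-value.

$13,500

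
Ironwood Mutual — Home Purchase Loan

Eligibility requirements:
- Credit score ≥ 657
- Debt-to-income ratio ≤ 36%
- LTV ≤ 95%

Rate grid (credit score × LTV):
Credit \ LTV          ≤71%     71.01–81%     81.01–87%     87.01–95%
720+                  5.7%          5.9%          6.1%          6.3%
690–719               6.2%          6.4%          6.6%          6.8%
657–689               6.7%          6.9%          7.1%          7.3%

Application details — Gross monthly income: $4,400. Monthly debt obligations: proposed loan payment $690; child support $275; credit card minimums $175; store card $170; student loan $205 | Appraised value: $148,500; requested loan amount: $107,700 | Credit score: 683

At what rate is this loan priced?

Credit score 683 ≥ 657; Total monthly debts = (690 + 275 + 175 + 170 + 205) = 1,515. DTI = 1,515/4,400 = 34.4% ≤ 36%
Loan-to-value = 107,700/148,500 = 72.5% — pass (95% max)
Row: 683 falls in 657–689. Column: 72.5% falls in 71.01–81%. Rate = 6.9%.

6.9%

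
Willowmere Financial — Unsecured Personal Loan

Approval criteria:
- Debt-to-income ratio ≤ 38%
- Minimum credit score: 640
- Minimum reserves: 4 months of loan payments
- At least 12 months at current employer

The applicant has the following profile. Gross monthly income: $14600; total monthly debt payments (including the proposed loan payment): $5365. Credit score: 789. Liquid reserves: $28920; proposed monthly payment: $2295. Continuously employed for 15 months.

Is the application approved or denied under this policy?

Approved

DTI: 5,365 ÷ 14,600 = 36.7%, within the 38% cap
Credit score 789 ≥ 640 (meets)
Liquid reserves cover 28,920/2,295 = 12.6 months — ≥ 4 required
Employment 15 ≥ 12 months
All criteria satisfied.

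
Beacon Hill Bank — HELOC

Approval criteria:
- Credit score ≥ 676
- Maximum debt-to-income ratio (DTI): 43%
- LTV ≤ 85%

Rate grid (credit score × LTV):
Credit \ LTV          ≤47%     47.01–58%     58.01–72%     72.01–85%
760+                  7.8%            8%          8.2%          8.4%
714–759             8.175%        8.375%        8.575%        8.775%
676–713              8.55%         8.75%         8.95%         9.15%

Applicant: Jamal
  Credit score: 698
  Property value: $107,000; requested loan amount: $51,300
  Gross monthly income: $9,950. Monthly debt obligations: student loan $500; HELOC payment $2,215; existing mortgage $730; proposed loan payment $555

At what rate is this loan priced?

8.75%

Credit score 698 ≥ 676; Total monthly debts = (500 + 2,215 + 730 + 555) = 4,000. Debt-to-income = 4,000/9,950 = 40.2% — meets 43% limit
Loan-to-value = 51,300/107,000 = 47.9% — pass (85% max)
Row: 698 falls in 676–713. Column: 47.9% falls in 47.01–58%. Rate = 8.75%.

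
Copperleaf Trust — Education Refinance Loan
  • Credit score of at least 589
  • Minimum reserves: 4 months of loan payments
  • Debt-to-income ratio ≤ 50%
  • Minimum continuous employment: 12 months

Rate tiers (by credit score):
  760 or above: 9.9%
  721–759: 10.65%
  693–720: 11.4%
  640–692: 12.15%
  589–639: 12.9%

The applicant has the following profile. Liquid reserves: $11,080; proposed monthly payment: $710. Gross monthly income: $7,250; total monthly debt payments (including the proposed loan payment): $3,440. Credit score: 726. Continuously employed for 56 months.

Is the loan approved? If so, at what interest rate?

Credit score 726 ≥ 589 (meets minimum)
Reserves = 11,080/710 = 15.6 months ≥ 4
Debt-to-income = 3,440/7,250 = 47.4% — meets 50% limit
Employment 56 ≥ 12 months
All requirements met. Score 726 falls in the 721–759 tier → 10.65%.

Approved at 10.65%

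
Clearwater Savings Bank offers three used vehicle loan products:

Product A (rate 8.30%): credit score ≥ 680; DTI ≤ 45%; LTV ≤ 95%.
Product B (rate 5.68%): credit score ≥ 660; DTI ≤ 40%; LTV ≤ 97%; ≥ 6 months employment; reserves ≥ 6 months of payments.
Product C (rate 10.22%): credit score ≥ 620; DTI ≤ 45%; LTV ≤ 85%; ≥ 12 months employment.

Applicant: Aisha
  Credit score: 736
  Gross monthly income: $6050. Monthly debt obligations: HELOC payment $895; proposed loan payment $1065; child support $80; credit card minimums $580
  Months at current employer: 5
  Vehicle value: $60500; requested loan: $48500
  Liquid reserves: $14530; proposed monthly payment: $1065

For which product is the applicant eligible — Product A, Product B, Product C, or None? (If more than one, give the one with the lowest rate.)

Product A

Total debts = (895 + 1,065 + 80 + 580) = 2,620; DTI = 2,620/6,050 = 43.3%.
LTV = 48,500/60,500 = 80.2%.
Reserves = 14,530/1,065 = 13.6 months.
Product A: score 736 ≥ 680; DTI 43.3% ≤ 45%; LTV 80.2% ≤ 95% → qualifies.
Product B: score 736 ≥ 660; DTI 43.3% > 40%; LTV 80.2% ≤ 97%; employment 5 < 6 mo; reserves 13.6 ≥ 6 mo → does not qualify.
Product C: score 736 ≥ 620; DTI 43.3% ≤ 45%; LTV 80.2% ≤ 85%; employment 5 < 12 mo → does not qualify.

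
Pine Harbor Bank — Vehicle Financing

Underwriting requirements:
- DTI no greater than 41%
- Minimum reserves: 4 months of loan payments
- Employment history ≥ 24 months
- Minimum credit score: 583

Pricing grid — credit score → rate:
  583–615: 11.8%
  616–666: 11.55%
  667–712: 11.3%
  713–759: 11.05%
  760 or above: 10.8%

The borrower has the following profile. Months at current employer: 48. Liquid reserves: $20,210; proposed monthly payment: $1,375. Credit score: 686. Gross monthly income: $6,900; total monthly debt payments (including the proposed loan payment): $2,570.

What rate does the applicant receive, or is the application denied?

Approved at 11.3%

Credit score 686 ≥ 583 (meets minimum)
DTI = 2,570/6,900 = 37.2% ≤ 41%
Reserves: 20,210 ÷ 1,375 = 14.7 months (meets 4-month minimum)
Employment 48 ≥ 24 months
All requirements met. Score 686 falls in the 667–712 tier → 11.3%.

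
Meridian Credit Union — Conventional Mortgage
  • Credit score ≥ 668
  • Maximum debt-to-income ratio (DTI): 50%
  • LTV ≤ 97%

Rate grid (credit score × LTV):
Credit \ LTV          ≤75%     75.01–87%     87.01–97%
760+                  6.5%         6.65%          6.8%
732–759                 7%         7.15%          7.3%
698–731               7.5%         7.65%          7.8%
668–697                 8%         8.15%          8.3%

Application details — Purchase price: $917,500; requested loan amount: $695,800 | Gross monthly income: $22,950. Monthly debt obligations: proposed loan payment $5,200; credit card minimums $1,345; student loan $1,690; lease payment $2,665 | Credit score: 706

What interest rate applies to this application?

Credit score 706 ≥ 668; Total monthly debts = (5,200 + 1,345 + 1,690 + 2,665) = 10,900. Debt-to-income = 10,900/22,950 = 47.5% — meets 50% limit
LTV: 695,800 ÷ 917,500 = 75.8%, within 97% cap
Row: 706 falls in 698–731. Column: 75.8% falls in 75.01–87%. Rate = 7.65%.

7.65%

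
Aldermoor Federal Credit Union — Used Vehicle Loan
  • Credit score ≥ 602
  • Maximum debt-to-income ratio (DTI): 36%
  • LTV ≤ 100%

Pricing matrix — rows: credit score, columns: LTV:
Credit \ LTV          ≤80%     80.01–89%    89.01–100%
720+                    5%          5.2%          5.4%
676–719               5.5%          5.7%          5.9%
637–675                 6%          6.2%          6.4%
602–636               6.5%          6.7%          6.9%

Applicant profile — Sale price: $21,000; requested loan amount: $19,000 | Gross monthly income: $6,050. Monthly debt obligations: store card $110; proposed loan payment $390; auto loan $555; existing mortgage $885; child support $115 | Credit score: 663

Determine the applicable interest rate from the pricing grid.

6.4%

Credit score 663 ≥ 602; Total monthly debts = (110 + 390 + 555 + 885 + 115) = 2,055. DTI = 2,055/6,050 = 34% ≤ 36%
LTV = 19,000/21,000 = 90.5% ≤ 100%
Credit 663 → row 637–675; LTV 90.5% → column 89.01–100%. Grid cell → 6.4%.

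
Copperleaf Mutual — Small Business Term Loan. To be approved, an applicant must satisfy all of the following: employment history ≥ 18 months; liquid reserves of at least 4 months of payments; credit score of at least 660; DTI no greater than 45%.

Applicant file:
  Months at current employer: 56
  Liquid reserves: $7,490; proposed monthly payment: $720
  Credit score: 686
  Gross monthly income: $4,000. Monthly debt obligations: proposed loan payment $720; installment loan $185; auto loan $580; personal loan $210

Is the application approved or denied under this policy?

Approved

Employment 56 ≥ 18 months
Reserves: 7,490 ÷ 720 = 10.4 months (meets 4-month minimum)
Credit score 686 ≥ 660 (meets)
Total monthly debts = (720 + 185 + 580 + 210) = 1,695. Debt-to-income = 1,695/4,000 = 42.4% — meets 45% limit
All criteria satisfied.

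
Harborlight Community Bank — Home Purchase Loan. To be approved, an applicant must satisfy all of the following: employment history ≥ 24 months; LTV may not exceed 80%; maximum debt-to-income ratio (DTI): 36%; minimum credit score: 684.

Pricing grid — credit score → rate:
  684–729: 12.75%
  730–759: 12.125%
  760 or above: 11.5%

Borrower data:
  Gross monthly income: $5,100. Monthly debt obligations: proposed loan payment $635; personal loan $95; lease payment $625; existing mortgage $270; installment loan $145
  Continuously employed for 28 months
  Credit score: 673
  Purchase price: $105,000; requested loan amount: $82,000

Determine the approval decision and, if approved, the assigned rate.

Credit score 673 < 684 (below minimum)
Employment 28 ≥ 24 months
Total monthly debts = (635 + 95 + 625 + 270 + 145) = 1,770. Debt-to-income = 1,770/5,100 = 34.7% — meets 36% limit
LTV = 82,000/105,000 = 78.1% ≤ 80%
Not all requirements met → denied.

Denied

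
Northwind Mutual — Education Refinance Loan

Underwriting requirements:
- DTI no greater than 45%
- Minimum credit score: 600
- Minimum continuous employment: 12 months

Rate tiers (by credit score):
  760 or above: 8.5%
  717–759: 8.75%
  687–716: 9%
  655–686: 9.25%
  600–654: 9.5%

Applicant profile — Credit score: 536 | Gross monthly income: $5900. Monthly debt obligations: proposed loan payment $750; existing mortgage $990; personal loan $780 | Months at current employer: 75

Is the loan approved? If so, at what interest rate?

Credit score 536 < 600 (below minimum)
Total monthly debts = (750 + 990 + 780) = 2,520. DTI: 2,520 ÷ 5,900 = 42.7%, within the 45% cap
Employment 75 ≥ 12 months
Not all requirements met → denied.

Denied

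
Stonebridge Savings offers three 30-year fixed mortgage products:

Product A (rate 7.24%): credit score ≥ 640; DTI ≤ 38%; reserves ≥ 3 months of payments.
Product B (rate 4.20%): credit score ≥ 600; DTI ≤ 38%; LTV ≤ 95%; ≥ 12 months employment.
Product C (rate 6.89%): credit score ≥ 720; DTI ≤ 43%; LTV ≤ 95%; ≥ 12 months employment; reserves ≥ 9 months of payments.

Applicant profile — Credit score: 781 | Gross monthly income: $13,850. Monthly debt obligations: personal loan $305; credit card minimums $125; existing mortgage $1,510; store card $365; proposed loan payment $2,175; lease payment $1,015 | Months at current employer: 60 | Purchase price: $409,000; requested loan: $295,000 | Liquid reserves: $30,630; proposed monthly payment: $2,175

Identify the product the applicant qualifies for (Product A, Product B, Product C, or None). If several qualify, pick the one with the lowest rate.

Total debts = (305 + 125 + 1,510 + 365 + 2,175 + 1,015) = 5,495; DTI = 5,495/13,850 = 39.7%.
LTV = 295,000/409,000 = 72.1%.
Reserves = 30,630/2,175 = 14.1 months.
Product A: score 781 ≥ 640; DTI 39.7% > 38%; reserves 14.1 ≥ 3 mo → does not qualify.
Product B: score 781 ≥ 600; DTI 39.7% > 38%; LTV 72.1% ≤ 95%; employment 60 ≥ 12 mo → does not qualify.
Product C: score 781 ≥ 720; DTI 39.7% ≤ 43%; LTV 72.1% ≤ 95%; employment 60 ≥ 12 mo; reserves 14.1 ≥ 9 mo → qualifies.

Product C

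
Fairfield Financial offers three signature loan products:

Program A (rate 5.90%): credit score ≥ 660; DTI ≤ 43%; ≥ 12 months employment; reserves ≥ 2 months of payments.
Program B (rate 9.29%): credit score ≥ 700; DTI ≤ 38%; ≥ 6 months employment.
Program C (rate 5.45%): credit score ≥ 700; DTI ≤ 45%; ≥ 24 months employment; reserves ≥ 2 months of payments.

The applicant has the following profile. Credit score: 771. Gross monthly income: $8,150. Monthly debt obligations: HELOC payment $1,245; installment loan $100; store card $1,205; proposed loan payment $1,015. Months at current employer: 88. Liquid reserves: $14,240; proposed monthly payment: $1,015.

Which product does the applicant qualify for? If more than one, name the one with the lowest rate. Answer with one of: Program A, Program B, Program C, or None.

Total debts = (1,245 + 100 + 1,205 + 1,015) = 3,565; DTI = 3,565/8,150 = 43.7%.
Reserves = 14,240/1,015 = 14.0 months.
Program A: score 771 ≥ 660; DTI 43.7% > 43%; employment 88 ≥ 12 mo; reserves 14.0 ≥ 2 mo → does not qualify.
Program B: score 771 ≥ 700; DTI 43.7% > 38%; employment 88 ≥ 6 mo → does not qualify.
Program C: score 771 ≥ 700; DTI 43.7% ≤ 45%; employment 88 ≥ 24 mo; reserves 14.0 ≥ 2 mo → qualifies.

Program C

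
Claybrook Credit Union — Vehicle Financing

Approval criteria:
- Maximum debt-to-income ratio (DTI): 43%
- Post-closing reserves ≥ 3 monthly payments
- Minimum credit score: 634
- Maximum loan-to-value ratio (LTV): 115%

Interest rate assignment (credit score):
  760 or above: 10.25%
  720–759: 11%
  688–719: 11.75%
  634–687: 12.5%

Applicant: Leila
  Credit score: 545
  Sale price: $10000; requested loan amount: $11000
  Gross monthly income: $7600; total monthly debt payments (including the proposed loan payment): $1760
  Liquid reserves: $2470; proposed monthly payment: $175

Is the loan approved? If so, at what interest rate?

Denied

Credit score 545 < 634 (below minimum)
Liquid reserves cover 2,470/175 = 14.1 months — ≥ 3 required
DTI = 1,760/7,600 = 23.2% ≤ 43%
LTV: 11,000 ÷ 10,000 = 110%, within 115% cap
Not all requirements met → denied.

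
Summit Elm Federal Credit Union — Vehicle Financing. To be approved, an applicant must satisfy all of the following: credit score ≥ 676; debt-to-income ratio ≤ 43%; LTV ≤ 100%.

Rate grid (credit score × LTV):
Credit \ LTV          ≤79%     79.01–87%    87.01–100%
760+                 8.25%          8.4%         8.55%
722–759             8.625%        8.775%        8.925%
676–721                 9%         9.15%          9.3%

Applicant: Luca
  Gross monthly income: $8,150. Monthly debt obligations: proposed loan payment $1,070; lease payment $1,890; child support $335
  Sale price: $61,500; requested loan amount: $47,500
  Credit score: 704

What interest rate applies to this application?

Credit score 704 ≥ 676; Total monthly debts = (1,070 + 1,890 + 335) = 3,295. DTI = 3,295/8,150 = 40.4% ≤ 43%
Loan-to-value = 47,500/61,500 = 77.2% — pass (100% max)
Row: 704 falls in 676–721. Column: 77.2% falls in ≤79%. Rate = 9%.

9%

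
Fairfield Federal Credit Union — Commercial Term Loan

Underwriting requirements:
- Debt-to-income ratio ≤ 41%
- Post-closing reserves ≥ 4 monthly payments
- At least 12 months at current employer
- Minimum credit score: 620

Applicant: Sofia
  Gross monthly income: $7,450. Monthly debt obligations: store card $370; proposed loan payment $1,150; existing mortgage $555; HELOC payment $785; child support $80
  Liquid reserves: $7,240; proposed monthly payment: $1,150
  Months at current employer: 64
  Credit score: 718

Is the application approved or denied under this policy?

Total monthly debts = (370 + 1,150 + 555 + 785 + 80) = 2,940. Debt-to-income = 2,940/7,450 = 39.5% — meets 41% limit
Reserves: 7,240 ÷ 1,150 = 6.3 months (meets 4-month minimum)
Employment 64 ≥ 12 months
Credit score 718 ≥ 620 (meets)
All criteria satisfied.

Approved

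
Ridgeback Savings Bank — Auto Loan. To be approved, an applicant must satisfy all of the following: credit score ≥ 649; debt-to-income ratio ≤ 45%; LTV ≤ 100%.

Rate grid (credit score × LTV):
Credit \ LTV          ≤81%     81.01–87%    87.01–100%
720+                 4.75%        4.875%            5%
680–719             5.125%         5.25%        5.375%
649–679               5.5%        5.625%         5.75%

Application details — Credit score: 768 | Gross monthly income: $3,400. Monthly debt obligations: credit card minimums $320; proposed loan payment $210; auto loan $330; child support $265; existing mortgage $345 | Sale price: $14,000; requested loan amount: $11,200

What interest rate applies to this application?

Credit score 768 ≥ 649; Total monthly debts = (320 + 210 + 330 + 265 + 345) = 1,470. DTI: 1,470 ÷ 3,400 = 43.2%, within the 45% cap
LTV = 11,200/14,000 = 80% ≤ 100%
Credit 768 → row 720+; LTV 80% → column ≤81%. Grid cell → 4.75%.

4.75%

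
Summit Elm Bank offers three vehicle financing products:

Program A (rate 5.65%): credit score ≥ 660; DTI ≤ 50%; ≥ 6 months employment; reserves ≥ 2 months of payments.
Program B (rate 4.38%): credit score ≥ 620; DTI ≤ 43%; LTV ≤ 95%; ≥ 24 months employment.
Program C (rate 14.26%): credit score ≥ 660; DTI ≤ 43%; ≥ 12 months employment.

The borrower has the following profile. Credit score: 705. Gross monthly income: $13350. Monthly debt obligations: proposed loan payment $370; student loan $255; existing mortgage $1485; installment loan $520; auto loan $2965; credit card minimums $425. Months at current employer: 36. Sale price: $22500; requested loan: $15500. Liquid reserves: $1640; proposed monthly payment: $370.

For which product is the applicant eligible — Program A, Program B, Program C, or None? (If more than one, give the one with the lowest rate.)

Program A

Total debts = (370 + 255 + 1,485 + 520 + 2,965 + 425) = 6,020; DTI = 6,020/13,350 = 45.1%.
LTV = 15,500/22,500 = 68.9%.
Reserves = 1,640/370 = 4.4 months.
Program A: score 705 ≥ 660; DTI 45.1% ≤ 50%; employment 36 ≥ 6 mo; reserves 4.4 ≥ 2 mo → qualifies.
Program B: score 705 ≥ 620; DTI 45.1% > 43%; LTV 68.9% ≤ 95%; employment 36 ≥ 24 mo → does not qualify.
Program C: score 705 ≥ 660; DTI 45.1% > 43%; employment 36 ≥ 12 mo → does not qualify.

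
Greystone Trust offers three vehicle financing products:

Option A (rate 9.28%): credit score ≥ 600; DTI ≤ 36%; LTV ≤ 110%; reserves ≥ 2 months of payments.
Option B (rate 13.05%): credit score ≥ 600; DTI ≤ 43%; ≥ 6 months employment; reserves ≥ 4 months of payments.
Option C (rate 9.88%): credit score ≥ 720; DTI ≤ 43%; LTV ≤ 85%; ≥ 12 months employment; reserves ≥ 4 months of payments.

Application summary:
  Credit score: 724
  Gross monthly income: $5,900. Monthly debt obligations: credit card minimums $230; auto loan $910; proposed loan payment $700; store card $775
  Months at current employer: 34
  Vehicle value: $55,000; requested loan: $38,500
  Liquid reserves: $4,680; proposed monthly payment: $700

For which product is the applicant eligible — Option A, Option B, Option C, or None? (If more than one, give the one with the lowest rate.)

None

Total debts = (230 + 910 + 700 + 775) = 2,615; DTI = 2,615/5,900 = 44.3%.
LTV = 38,500/55,000 = 70%.
Reserves = 4,680/700 = 6.7 months.
Option A: score 724 ≥ 600; DTI 44.3% > 36%; LTV 70% ≤ 110%; reserves 6.7 ≥ 2 mo → does not qualify.
Option B: score 724 ≥ 600; DTI 44.3% > 43%; employment 34 ≥ 6 mo; reserves 6.7 ≥ 4 mo → does not qualify.
Option C: score 724 ≥ 720; DTI 44.3% > 43%; LTV 70% ≤ 85%; employment 34 ≥ 12 mo; reserves 6.7 ≥ 4 mo → does not qualify.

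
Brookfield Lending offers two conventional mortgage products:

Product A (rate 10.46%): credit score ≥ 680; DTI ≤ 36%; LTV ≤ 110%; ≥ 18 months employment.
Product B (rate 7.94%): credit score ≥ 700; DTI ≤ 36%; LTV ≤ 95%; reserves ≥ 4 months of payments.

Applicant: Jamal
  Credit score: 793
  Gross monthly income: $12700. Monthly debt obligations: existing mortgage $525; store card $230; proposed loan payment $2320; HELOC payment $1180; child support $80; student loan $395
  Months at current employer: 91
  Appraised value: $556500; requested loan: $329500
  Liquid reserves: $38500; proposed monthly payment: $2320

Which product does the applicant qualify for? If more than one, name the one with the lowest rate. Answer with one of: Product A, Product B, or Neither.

Neither

Total debts = (525 + 230 + 2,320 + 1,180 + 80 + 395) = 4,730; DTI = 4,730/12,700 = 37.2%.
LTV = 329,500/556,500 = 59.2%.
Reserves = 38,500/2,320 = 16.6 months.
Product A: score 793 ≥ 680; DTI 37.2% > 36%; LTV 59.2% ≤ 110%; employment 91 ≥ 18 mo → does not qualify.
Product B: score 793 ≥ 700; DTI 37.2% > 36%; LTV 59.2% ≤ 95%; reserves 16.6 ≥ 4 mo → does not qualify.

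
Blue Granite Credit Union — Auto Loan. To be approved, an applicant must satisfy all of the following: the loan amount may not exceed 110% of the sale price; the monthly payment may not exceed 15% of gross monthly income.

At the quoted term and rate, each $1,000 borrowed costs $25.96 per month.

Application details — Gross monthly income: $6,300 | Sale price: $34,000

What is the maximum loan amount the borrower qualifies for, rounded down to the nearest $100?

Payment cap: 15% × $6,300 = $945/month.
At $25.96 per $1,000, that supports 945/25.96 × 1,000 ≈ $36,402 → $36,400.
LTV cap: 110% × $34,000 = $37,400 → $37,400.
Binding constraint: payment-to-income.

$36,400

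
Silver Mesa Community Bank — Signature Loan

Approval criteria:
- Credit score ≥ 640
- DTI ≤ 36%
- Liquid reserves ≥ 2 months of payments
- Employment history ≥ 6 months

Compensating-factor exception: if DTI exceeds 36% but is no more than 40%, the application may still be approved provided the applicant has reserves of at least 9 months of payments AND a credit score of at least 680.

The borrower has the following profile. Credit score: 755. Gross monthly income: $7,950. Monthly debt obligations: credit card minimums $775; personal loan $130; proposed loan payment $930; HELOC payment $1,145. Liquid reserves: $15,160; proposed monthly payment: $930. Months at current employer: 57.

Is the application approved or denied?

Approved

Credit score 755 ≥ 640 (meets base)
Total debts = (775 + 130 + 930 + 1,145) = 2,980. DTI = 2,980/7,950 = 37.5% > 36% — standard DTI limit exceeded.
Reserves: 15,160 ÷ 930 = 16.3 months (meets 2-month minimum)
Employment 57 ≥ 6 months
37.5% falls in the override range (36%–40%), so the compensating-factor test applies.
Override check — reserves: 16.3 mo (ok); score: 755 (ok).
Both override conditions satisfied; DTI exception granted.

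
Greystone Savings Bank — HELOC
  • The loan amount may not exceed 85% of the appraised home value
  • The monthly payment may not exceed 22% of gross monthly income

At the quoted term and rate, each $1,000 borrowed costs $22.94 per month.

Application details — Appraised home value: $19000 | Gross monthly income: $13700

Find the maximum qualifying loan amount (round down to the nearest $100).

$16,100

Payment cap: 22% × $13,700 = $3,014/month.
At $22.94 per $1,000, that supports 3,014/22.94 × 1,000 ≈ $131,386 → $131,300.
LTV cap: 85% × $19,000 = $16,150 → $16,100.
Binding constraint: loan-to-value.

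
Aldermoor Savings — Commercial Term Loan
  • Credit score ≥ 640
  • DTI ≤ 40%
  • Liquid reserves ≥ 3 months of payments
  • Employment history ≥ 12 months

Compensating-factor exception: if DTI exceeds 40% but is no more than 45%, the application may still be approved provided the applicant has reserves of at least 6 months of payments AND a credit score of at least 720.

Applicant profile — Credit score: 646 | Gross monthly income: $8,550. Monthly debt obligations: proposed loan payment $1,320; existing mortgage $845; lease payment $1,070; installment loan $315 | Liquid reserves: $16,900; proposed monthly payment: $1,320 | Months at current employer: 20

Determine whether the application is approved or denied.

Credit score 646 ≥ 640 (meets base)
Total debts = (1,320 + 845 + 1,070 + 315) = 3,550. DTI = 3,550/8,550 = 41.5% > 40% — standard DTI limit exceeded.
Reserves = 16,900/1,320 = 12.8 months ≥ 3
Employment 20 ≥ 12 months
DTI 41.5% is within the 40%–45% exception band; checking compensating factors.
Reserves 12.8 ≥ 6 months; credit score 646 < 720.
Compensating-factor requirement not fully met.

Denied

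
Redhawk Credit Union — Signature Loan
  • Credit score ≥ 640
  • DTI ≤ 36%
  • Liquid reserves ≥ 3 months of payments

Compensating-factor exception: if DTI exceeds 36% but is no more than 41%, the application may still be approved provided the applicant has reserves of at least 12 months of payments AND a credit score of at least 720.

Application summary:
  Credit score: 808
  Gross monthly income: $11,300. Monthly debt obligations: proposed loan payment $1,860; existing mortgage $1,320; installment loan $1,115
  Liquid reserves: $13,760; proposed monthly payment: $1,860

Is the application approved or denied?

Denied

Credit score 808 ≥ 640 (meets base)
Total debts = (1,860 + 1,320 + 1,115) = 4,295. DTI: 4,295 ÷ 11,300 = 38%, over the 36% base limit.
Reserves = 13,760/1,860 = 7.4 months ≥ 3
DTI 38% is within the 36%–41% exception band; checking compensating factors.
Override check — reserves: 7.4 mo (short of 12); score: 808 (ok).
Override conditions not both satisfied; exception does not apply.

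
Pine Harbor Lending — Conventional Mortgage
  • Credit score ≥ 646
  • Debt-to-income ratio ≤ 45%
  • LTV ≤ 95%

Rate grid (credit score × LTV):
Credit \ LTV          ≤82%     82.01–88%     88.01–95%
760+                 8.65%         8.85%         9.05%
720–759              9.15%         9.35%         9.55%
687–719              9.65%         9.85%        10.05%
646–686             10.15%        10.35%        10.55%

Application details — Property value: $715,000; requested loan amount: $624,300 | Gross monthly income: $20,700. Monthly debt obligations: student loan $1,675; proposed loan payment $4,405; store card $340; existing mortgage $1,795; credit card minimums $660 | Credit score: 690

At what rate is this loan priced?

9.85%

Credit score 690 ≥ 646; Total monthly debts = (1,675 + 4,405 + 340 + 1,795 + 660) = 8,875. Debt-to-income = 8,875/20,700 = 42.9% — meets 45% limit
LTV: 624,300 ÷ 715,000 = 87.3%, within 95% cap
Score 690 is in the 687–719 band; LTV 87.3% is in the 82.01–88% band → 9.85%.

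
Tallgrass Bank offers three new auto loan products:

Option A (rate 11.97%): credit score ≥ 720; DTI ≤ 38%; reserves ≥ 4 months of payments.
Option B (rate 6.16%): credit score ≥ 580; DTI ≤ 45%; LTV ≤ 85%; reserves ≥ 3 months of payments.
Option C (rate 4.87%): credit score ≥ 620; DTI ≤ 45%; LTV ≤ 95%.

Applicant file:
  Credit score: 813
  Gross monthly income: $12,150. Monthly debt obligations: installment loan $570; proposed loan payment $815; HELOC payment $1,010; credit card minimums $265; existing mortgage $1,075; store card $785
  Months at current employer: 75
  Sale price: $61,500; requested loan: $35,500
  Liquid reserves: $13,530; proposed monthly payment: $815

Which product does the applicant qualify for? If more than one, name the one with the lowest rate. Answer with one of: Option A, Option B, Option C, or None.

Total debts = (570 + 815 + 1,010 + 265 + 1,075 + 785) = 4,520; DTI = 4,520/12,150 = 37.2%.
LTV = 35,500/61,500 = 57.7%.
Reserves = 13,530/815 = 16.6 months.
Option A: score 813 ≥ 720; DTI 37.2% ≤ 38%; reserves 16.6 ≥ 4 mo → qualifies.
Option B: score 813 ≥ 580; DTI 37.2% ≤ 45%; LTV 57.7% ≤ 85%; reserves 16.6 ≥ 3 mo → qualifies.
Option C: score 813 ≥ 620; DTI 37.2% ≤ 45%; LTV 57.7% ≤ 95% → qualifies.
Qualifying: Option A, Option B, Option C. Lowest rate is 4.87% → Option C.

Option C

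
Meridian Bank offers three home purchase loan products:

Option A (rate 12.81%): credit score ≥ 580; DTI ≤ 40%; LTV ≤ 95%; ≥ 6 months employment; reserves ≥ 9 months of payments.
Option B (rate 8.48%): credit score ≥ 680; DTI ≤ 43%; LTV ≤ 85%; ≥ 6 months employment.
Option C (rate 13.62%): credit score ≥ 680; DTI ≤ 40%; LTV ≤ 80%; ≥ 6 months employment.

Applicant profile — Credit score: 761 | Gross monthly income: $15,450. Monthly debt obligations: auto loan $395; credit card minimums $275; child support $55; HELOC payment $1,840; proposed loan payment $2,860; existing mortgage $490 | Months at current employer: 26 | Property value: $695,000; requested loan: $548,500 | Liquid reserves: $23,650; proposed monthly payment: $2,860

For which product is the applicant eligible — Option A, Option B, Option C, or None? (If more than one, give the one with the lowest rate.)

Option B

Total debts = (395 + 275 + 55 + 1,840 + 2,860 + 490) = 5,915; DTI = 5,915/15,450 = 38.3%.
LTV = 548,500/695,000 = 78.9%.
Reserves = 23,650/2,860 = 8.3 months.
Option A: score 761 ≥ 580; DTI 38.3% ≤ 40%; LTV 78.9% ≤ 95%; employment 26 ≥ 6 mo; reserves 8.3 < 9 mo → does not qualify.
Option B: score 761 ≥ 680; DTI 38.3% ≤ 43%; LTV 78.9% ≤ 85%; employment 26 ≥ 6 mo → qualifies.
Option C: score 761 ≥ 680; DTI 38.3% ≤ 40%; LTV 78.9% ≤ 80%; employment 26 ≥ 6 mo → qualifies.
Qualifying: Option B, Option C. Lowest rate is 8.48% → Option B.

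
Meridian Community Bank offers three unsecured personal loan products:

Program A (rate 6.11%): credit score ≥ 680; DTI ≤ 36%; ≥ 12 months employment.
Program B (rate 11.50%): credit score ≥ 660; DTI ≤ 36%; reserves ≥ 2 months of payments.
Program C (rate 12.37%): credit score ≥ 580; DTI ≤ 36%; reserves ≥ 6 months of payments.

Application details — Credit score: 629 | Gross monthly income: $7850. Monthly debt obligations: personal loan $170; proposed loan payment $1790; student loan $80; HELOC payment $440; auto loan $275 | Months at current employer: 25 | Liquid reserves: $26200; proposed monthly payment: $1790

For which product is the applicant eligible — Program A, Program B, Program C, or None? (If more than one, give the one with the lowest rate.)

Program C

Total debts = (170 + 1,790 + 80 + 440 + 275) = 2,755; DTI = 2,755/7,850 = 35.1%.
Reserves = 26,200/1,790 = 14.6 months.
Program A: score 629 < 680; DTI 35.1% ≤ 36%; employment 25 ≥ 12 mo → does not qualify.
Program B: score 629 < 660; DTI 35.1% ≤ 36%; reserves 14.6 ≥ 2 mo → does not qualify.
Program C: score 629 ≥ 580; DTI 35.1% ≤ 36%; reserves 14.6 ≥ 6 mo → qualifies.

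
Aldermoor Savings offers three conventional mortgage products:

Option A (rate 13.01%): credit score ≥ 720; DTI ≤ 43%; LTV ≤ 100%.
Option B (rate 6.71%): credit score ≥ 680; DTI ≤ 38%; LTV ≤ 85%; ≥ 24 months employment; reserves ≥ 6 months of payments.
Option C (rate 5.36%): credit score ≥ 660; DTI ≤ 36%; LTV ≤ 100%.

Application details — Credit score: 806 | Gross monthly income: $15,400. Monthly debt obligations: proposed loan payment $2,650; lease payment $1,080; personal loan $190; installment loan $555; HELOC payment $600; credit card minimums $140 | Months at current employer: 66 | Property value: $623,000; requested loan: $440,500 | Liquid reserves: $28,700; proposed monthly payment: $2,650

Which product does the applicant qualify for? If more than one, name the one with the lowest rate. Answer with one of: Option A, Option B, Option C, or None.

Option C

Total debts = (2,650 + 1,080 + 190 + 555 + 600 + 140) = 5,215; DTI = 5,215/15,400 = 33.9%.
LTV = 440,500/623,000 = 70.7%.
Reserves = 28,700/2,650 = 10.8 months.
Option A: score 806 ≥ 720; DTI 33.9% ≤ 43%; LTV 70.7% ≤ 100% → qualifies.
Option B: score 806 ≥ 680; DTI 33.9% ≤ 38%; LTV 70.7% ≤ 85%; employment 66 ≥ 24 mo; reserves 10.8 ≥ 6 mo → qualifies.
Option C: score 806 ≥ 660; DTI 33.9% ≤ 36%; LTV 70.7% ≤ 100% → qualifies.
Qualifying: Option A, Option B, Option C. Lowest rate is 5.36% → Option C.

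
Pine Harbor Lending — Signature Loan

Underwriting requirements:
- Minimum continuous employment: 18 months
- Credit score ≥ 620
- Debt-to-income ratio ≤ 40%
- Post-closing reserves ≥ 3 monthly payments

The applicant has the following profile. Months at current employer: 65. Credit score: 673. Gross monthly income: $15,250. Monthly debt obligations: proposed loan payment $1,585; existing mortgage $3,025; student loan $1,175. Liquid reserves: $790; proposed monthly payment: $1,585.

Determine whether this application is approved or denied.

Denied

Employment 65 ≥ 18 months
Credit score 673 ≥ 620 (meets)
Total monthly debts = (1,585 + 3,025 + 1,175) = 5,785. DTI: 5,785 ÷ 15,250 = 37.9%, within the 40% cap
Liquid reserves cover 790/1,585 = 0.5 months — < 3 required
Fails on reserves.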